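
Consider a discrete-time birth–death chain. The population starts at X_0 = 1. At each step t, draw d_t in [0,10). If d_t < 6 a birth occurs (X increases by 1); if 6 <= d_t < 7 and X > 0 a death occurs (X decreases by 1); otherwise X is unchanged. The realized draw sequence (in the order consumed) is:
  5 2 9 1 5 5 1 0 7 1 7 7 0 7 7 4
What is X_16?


t=0: X=1, d=5 → birth, X_1=2
t=1: X=2, d=2 → birth, X_2=3
t=2: X=3, d=9 → hold, X_3=3
t=3: X=3, d=1 → birth, X_4=4
t=4: X=4, d=5 → birth, X_5=5
t=5: X=5, d=5 → birth, X_6=6
t=6: X=6, d=1 → birth, X_7=7
t=7: X=7, d=0 → birth, X_8=8
t=8: X=8, d=7 → hold, X_9=8
t=9: X=8, d=1 → birth, X_10=9
t=10: X=9, d=7 → hold, X_11=9
t=11: X=9, d=7 → hold, X_12=9
t=12: X=9, d=0 → birth, X_13=10
t=13: X=10, d=7 → hold, X_14=10
t=14: X=10, d=7 → hold, X_15=10
t=15: X=10, d=4 → birth, X_16=11

11


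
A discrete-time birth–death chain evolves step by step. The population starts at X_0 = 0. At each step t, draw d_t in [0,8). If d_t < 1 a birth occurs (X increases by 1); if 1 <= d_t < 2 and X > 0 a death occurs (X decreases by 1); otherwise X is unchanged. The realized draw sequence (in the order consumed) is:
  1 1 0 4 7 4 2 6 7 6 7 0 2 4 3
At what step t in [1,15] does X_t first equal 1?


t=0: X=0, d=1 → hold, X_1=0
t=1: X=0, d=1 → hold, X_2=0
t=2: X=0, d=0 → birth, X_3=1
t=3: X=1, d=4 → hold, X_4=1
t=4: X=1, d=7 → hold, X_5=1
t=5: X=1, d=4 → hold, X_6=1
t=6: X=1, d=2 → hold, X_7=1
t=7: X=1, d=6 → hold, X_8=1
t=8: X=1, d=7 → hold, X_9=1
t=9: X=1, d=6 → hold, X_10=1
t=10: X=1, d=7 → hold, X_11=1
t=11: X=1, d=0 → birth, X_12=2
t=12: X=2, d=2 → hold, X_13=2
t=13: X=2, d=4 → hold, X_14=2
t=14: X=2, d=3 → hold, X_15=2

3


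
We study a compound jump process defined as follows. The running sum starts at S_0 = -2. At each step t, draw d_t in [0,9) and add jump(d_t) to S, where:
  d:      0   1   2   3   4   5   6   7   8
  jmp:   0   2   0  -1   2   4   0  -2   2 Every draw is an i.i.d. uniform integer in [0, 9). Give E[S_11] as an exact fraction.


59/9

Outcome values over d=0..8: [0, 2, 0, -1, 2, 4, 0, -2, 2]
Σy = 7, Σy² = 33, M = 9
μ = 7/9 = 7/9,  σ² = 33/9 − (7/9)² = 248/81
E[S_11] = -2 + 11·(7/9) = 59/9


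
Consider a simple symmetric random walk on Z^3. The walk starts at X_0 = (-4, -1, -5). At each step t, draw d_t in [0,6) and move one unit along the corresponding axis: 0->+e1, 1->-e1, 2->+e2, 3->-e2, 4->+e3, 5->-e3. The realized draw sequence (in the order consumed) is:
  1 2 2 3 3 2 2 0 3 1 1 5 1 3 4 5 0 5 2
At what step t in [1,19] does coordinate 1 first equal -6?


11

t=0: X=(-4, -1, -5), d=1 → -e1, X_1=(-5, -1, -5)
t=1: X=(-5, -1, -5), d=2 → +e2, X_2=(-5, 0, -5)
t=2: X=(-5, 0, -5), d=2 → +e2, X_3=(-5, 1, -5)
t=3: X=(-5, 1, -5), d=3 → -e2, X_4=(-5, 0, -5)
t=4: X=(-5, 0, -5), d=3 → -e2, X_5=(-5, -1, -5)
t=5: X=(-5, -1, -5), d=2 → +e2, X_6=(-5, 0, -5)
t=6: X=(-5, 0, -5), d=2 → +e2, X_7=(-5, 1, -5)
t=7: X=(-5, 1, -5), d=0 → +e1, X_8=(-4, 1, -5)
t=8: X=(-4, 1, -5), d=3 → -e2, X_9=(-4, 0, -5)
t=9: X=(-4, 0, -5), d=1 → -e1, X_10=(-5, 0, -5)
t=10: X=(-5, 0, -5), d=1 → -e1, X_11=(-6, 0, -5)
t=11: X=(-6, 0, -5), d=5 → -e3, X_12=(-6, 0, -6)
t=12: X=(-6, 0, -6), d=1 → -e1, X_13=(-7, 0, -6)
t=13: X=(-7, 0, -6), d=3 → -e2, X_14=(-7, -1, -6)
t=14: X=(-7, -1, -6), d=4 → +e3, X_15=(-7, -1, -5)
t=15: X=(-7, -1, -5), d=5 → -e3, X_16=(-7, -1, -6)
t=16: X=(-7, -1, -6), d=0 → +e1, X_17=(-6, -1, -6)
t=17: X=(-6, -1, -6), d=5 → -e3, X_18=(-6, -1, -7)
t=18: X=(-6, -1, -7), d=2 → +e2, X_19=(-6, 0, -7)


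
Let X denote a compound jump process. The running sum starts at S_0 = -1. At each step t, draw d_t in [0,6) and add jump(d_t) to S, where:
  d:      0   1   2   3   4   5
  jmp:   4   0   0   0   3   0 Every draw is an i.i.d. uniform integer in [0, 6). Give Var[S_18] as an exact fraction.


101/2

Outcome values over d=0..5: [4, 0, 0, 0, 3, 0]
Σy = 7, Σy² = 25, M = 6
μ = 7/6 = 7/6,  σ² = 25/6 − (7/6)² = 101/36
Independent increments: Var[S_18] = 18·σ² = 18·(101/36) = 101/2


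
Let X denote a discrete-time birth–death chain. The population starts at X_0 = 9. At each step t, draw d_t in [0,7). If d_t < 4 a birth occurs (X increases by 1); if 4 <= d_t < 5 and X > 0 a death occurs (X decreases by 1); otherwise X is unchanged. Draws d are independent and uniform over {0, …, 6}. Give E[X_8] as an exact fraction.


X can drop by at most 1 per step and X_0 = 9 > T = 8, so X_t >= 9 − t >= 1 > 0 for every t <= 8: the floor at 0 (the 'and X > 0' condition) never binds. Hence X_8 = X_0 + Σ_{t<8} Y_t with i.i.d. increments Y_t = y(d_t) ∈ {+1, −1, 0}.
Outcome values over d=0..6: [1, 1, 1, 1, -1, 0, 0]
Σy = 3, Σy² = 5, M = 7
μ = 3/7 = 3/7,  σ² = 5/7 − (3/7)² = 26/49
E[X_8] = 9 + 8·(3/7) = 87/7

87/7


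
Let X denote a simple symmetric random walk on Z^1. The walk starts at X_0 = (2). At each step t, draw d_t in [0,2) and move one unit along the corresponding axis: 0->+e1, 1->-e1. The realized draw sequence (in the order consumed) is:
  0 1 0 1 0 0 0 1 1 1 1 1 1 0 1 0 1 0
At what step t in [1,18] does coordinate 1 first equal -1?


13

t=0: X=(2), d=0 → +e1, X_1=(3)
t=1: X=(3), d=1 → -e1, X_2=(2)
t=2: X=(2), d=0 → +e1, X_3=(3)
t=3: X=(3), d=1 → -e1, X_4=(2)
t=4: X=(2), d=0 → +e1, X_5=(3)
t=5: X=(3), d=0 → +e1, X_6=(4)
t=6: X=(4), d=0 → +e1, X_7=(5)
t=7: X=(5), d=1 → -e1, X_8=(4)
t=8: X=(4), d=1 → -e1, X_9=(3)
t=9: X=(3), d=1 → -e1, X_10=(2)
t=10: X=(2), d=1 → -e1, X_11=(1)
t=11: X=(1), d=1 → -e1, X_12=(0)
t=12: X=(0), d=1 → -e1, X_13=(-1)
t=13: X=(-1), d=0 → +e1, X_14=(0)
t=14: X=(0), d=1 → -e1, X_15=(-1)
t=15: X=(-1), d=0 → +e1, X_16=(0)
t=16: X=(0), d=1 → -e1, X_17=(-1)
t=17: X=(-1), d=0 → +e1, X_18=(0)


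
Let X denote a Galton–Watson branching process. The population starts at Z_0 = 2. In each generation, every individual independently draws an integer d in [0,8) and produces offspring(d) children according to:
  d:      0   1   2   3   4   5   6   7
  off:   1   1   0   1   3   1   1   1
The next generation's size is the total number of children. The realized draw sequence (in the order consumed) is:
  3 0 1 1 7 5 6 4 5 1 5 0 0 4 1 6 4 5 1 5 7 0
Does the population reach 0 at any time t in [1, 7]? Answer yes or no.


gen 0: Z_0=2, draws=[3, 0], offspring=[1, 1], Z_1=2
gen 1: Z_1=2, draws=[1, 1], offspring=[1, 1], Z_2=2
gen 2: Z_2=2, draws=[7, 5], offspring=[1, 1], Z_3=2
gen 3: Z_3=2, draws=[6, 4], offspring=[1, 3], Z_4=4
gen 4: Z_4=4, draws=[5, 1, 5, 0], offspring=[1, 1, 1, 1], Z_5=4
gen 5: Z_5=4, draws=[0, 4, 1, 6], offspring=[1, 3, 1, 1], Z_6=6
gen 6: Z_6=6, draws=[4, 5, 1, 5, 7, 0], offspring=[3, 1, 1, 1, 1, 1], Z_7=8

no


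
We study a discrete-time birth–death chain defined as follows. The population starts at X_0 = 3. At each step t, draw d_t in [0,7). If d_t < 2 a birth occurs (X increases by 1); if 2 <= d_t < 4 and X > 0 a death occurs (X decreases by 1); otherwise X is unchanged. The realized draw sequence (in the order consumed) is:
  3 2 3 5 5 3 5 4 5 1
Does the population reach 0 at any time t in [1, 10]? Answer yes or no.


t=0: X=3, d=3 → death, X_1=2
t=1: X=2, d=2 → death, X_2=1
t=2: X=1, d=3 → death, X_3=0
t=3: X=0, d=5 → hold, X_4=0
t=4: X=0, d=5 → hold, X_5=0
t=5: X=0, d=3 → hold, X_6=0
t=6: X=0, d=5 → hold, X_7=0
t=7: X=0, d=4 → hold, X_8=0
t=8: X=0, d=5 → hold, X_9=0
t=9: X=0, d=1 → birth, X_10=1

yes


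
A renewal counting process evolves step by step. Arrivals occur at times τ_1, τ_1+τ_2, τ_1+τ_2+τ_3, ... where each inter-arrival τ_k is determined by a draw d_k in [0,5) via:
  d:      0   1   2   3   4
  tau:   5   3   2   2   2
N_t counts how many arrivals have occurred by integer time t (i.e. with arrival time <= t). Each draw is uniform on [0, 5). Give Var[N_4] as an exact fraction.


Inter-arrival values over d=0..4: [5, 3, 2, 2, 2]
Each d has probability 1/5, so the pmf of τ is: f(2) = 3/5, f(3) = 1/5, f(5) = 1/5
Let p_n(j) = P(N_n = j), with p_0 = [1]. Condition on τ_1: p_n(0) = P(τ > n), and for j >= 1, p_n(j) = Σ_{k<=n} f(k)·p_{n−k}(j−1)
p_1 = [1]  (j = 0)
p_2 = [2/5, 3/5]  (j = 0..1)
p_3 = [1/5, 4/5]  (j = 0..1)
p_4 = [1/5, 11/25, 9/25]  (j = 0..2)
E[N_4] = Σ j·p_4(j) = 29/25;  E[N_4²] = Σ j²·p_4(j) = 47/25
Var[N_4] = 47/25 − (29/25)² = 334/625

334/625


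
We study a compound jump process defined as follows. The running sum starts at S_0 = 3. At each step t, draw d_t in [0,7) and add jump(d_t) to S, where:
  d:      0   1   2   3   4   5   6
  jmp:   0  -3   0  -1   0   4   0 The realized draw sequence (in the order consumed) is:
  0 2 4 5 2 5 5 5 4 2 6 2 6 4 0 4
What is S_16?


19

t=0: S=3, d=0, jump=0, S_1=3
t=1: S=3, d=2, jump=0, S_2=3
t=2: S=3, d=4, jump=0, S_3=3
t=3: S=3, d=5, jump=4, S_4=7
t=4: S=7, d=2, jump=0, S_5=7
t=5: S=7, d=5, jump=4, S_6=11
t=6: S=11, d=5, jump=4, S_7=15
t=7: S=15, d=5, jump=4, S_8=19
t=8: S=19, d=4, jump=0, S_9=19
t=9: S=19, d=2, jump=0, S_10=19
t=10: S=19, d=6, jump=0, S_11=19
t=11: S=19, d=2, jump=0, S_12=19
t=12: S=19, d=6, jump=0, S_13=19
t=13: S=19, d=4, jump=0, S_14=19
t=14: S=19, d=0, jump=0, S_15=19
t=15: S=19, d=4, jump=0, S_16=19


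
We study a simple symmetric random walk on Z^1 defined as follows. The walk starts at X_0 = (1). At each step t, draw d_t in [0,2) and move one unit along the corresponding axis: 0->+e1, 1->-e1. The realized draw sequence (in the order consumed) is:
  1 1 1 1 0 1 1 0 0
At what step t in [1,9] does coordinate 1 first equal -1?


2

t=0: X=(1), d=1 → -e1, X_1=(0)
t=1: X=(0), d=1 → -e1, X_2=(-1)
t=2: X=(-1), d=1 → -e1, X_3=(-2)
t=3: X=(-2), d=1 → -e1, X_4=(-3)
t=4: X=(-3), d=0 → +e1, X_5=(-2)
t=5: X=(-2), d=1 → -e1, X_6=(-3)
t=6: X=(-3), d=1 → -e1, X_7=(-4)
t=7: X=(-4), d=0 → +e1, X_8=(-3)
t=8: X=(-3), d=0 → +e1, X_9=(-2)


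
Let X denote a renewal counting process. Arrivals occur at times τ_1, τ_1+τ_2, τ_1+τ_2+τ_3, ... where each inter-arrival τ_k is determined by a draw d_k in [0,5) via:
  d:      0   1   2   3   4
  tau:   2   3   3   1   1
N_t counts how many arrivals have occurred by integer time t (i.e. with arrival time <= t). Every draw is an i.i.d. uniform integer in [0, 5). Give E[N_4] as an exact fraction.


1166/625

Inter-arrival values over d=0..4: [2, 3, 3, 1, 1]
Each d has probability 1/5, so the pmf of τ is: f(1) = 2/5, f(2) = 1/5, f(3) = 2/5
Renewal equation for m(n) = E[N_n]: condition on τ_1 = k (if k <= n, one arrival plus a fresh copy on the remaining n−k steps): m(n) = F(n) + Σ_{k<=n} f(k)·m(n−k), where F(n) = P(τ <= n) and m(0) = 0
m(1) = F(1) = 2/5
m(2) = F(2) + f(1)·m(1) = 3/5 + 2/5·2/5 = 19/25
m(3) = F(3) + f(1)·m(2) + f(2)·m(1) = 1 + 2/5·19/25 + 1/5·2/5 = 173/125
m(4) = F(4) + f(1)·m(3) + f(2)·m(2) + f(3)·m(1) = 1 + 2/5·173/125 + 1/5·19/25 + 2/5·2/5 = 1166/625
E[N_4] = m(4) = 1166/625


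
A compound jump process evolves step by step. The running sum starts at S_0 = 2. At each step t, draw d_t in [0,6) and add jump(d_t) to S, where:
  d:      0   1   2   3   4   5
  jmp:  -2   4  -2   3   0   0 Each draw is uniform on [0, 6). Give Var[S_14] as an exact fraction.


Outcome values over d=0..5: [-2, 4, -2, 3, 0, 0]
Σy = 3, Σy² = 33, M = 6
μ = 3/6 = 1/2,  σ² = 33/6 − (1/2)² = 21/4
Independent increments: Var[S_14] = 14·σ² = 14·(21/4) = 147/2

147/2


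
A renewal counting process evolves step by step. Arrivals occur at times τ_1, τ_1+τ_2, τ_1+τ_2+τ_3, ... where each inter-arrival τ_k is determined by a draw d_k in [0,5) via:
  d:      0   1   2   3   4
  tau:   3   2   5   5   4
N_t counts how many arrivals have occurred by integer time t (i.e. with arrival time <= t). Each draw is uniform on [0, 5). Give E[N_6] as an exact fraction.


Inter-arrival values over d=0..4: [3, 2, 5, 5, 4]
Each d has probability 1/5, so the pmf of τ is: f(2) = 1/5, f(3) = 1/5, f(4) = 1/5, f(5) = 2/5
Renewal equation for m(n) = E[N_n]: condition on τ_1 = k (if k <= n, one arrival plus a fresh copy on the remaining n−k steps): m(n) = F(n) + Σ_{k<=n} f(k)·m(n−k), where F(n) = P(τ <= n) and m(0) = 0
m(1) = F(1) = 0
m(2) = F(2) = 1/5
m(3) = F(3) = 2/5
m(4) = F(4) + f(2)·m(2) = 3/5 + 1/5·1/5 = 16/25
m(5) = F(5) + f(2)·m(3) + f(3)·m(2) = 1 + 1/5·2/5 + 1/5·1/5 = 28/25
m(6) = F(6) + f(2)·m(4) + f(3)·m(3) + f(4)·m(2) = 1 + 1/5·16/25 + 1/5·2/5 + 1/5·1/5 = 156/125
E[N_6] = m(6) = 156/125

156/125


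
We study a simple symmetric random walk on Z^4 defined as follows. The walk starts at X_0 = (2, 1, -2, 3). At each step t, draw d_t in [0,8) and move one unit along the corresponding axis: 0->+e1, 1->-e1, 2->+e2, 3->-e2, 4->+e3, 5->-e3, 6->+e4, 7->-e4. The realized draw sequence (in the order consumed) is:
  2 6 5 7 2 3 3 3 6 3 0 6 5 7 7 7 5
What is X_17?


t=0: X=(2, 1, -2, 3), d=2 → +e2, X_1=(2, 2, -2, 3)
t=1: X=(2, 2, -2, 3), d=6 → +e4, X_2=(2, 2, -2, 4)
t=2: X=(2, 2, -2, 4), d=5 → -e3, X_3=(2, 2, -3, 4)
t=3: X=(2, 2, -3, 4), d=7 → -e4, X_4=(2, 2, -3, 3)
t=4: X=(2, 2, -3, 3), d=2 → +e2, X_5=(2, 3, -3, 3)
t=5: X=(2, 3, -3, 3), d=3 → -e2, X_6=(2, 2, -3, 3)
t=6: X=(2, 2, -3, 3), d=3 → -e2, X_7=(2, 1, -3, 3)
t=7: X=(2, 1, -3, 3), d=3 → -e2, X_8=(2, 0, -3, 3)
t=8: X=(2, 0, -3, 3), d=6 → +e4, X_9=(2, 0, -3, 4)
t=9: X=(2, 0, -3, 4), d=3 → -e2, X_10=(2, -1, -3, 4)
t=10: X=(2, -1, -3, 4), d=0 → +e1, X_11=(3, -1, -3, 4)
t=11: X=(3, -1, -3, 4), d=6 → +e4, X_12=(3, -1, -3, 5)
t=12: X=(3, -1, -3, 5), d=5 → -e3, X_13=(3, -1, -4, 5)
t=13: X=(3, -1, -4, 5), d=7 → -e4, X_14=(3, -1, -4, 4)
t=14: X=(3, -1, -4, 4), d=7 → -e4, X_15=(3, -1, -4, 3)
t=15: X=(3, -1, -4, 3), d=7 → -e4, X_16=(3, -1, -4, 2)
t=16: X=(3, -1, -4, 2), d=5 → -e3, X_17=(3, -1, -5, 2)

(3, -1, -5, 2)


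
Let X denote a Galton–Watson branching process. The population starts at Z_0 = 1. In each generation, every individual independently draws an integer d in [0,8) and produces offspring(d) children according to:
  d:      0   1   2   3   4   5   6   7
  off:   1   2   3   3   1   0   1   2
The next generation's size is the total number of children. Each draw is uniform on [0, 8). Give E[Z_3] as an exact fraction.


Outcome values over d=0..7: [1, 2, 3, 3, 1, 0, 1, 2]
Σy = 13, Σy² = 29, M = 8
μ = 13/8 = 13/8,  σ² = 29/8 − (13/8)² = 63/64
E[Z_0] = 1
E[Z_1] = 13/8·E[Z_0] = 13/8
E[Z_2] = 13/8·E[Z_1] = 169/64
E[Z_3] = 13/8·E[Z_2] = 2197/512

2197/512


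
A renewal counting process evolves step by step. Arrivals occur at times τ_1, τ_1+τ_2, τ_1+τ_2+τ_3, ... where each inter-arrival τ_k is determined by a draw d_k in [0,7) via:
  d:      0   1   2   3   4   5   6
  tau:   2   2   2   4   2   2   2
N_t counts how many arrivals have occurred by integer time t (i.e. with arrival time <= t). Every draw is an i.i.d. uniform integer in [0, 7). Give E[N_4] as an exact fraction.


Inter-arrival values over d=0..6: [2, 2, 2, 4, 2, 2, 2]
Each d has probability 1/7, so the pmf of τ is: f(2) = 6/7, f(4) = 1/7
Renewal equation for m(n) = E[N_n]: condition on τ_1 = k (if k <= n, one arrival plus a fresh copy on the remaining n−k steps): m(n) = F(n) + Σ_{k<=n} f(k)·m(n−k), where F(n) = P(τ <= n) and m(0) = 0
m(1) = F(1) = 0
m(2) = F(2) = 6/7
m(3) = F(3) = 6/7
m(4) = F(4) + f(2)·m(2) = 1 + 6/7·6/7 = 85/49
E[N_4] = m(4) = 85/49

85/49


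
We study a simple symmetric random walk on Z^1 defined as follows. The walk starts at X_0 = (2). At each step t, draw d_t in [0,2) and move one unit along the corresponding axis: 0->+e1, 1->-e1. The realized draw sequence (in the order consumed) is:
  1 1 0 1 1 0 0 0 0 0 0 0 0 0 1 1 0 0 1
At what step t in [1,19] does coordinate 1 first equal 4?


t=0: X=(2), d=1 → -e1, X_1=(1)
t=1: X=(1), d=1 → -e1, X_2=(0)
t=2: X=(0), d=0 → +e1, X_3=(1)
t=3: X=(1), d=1 → -e1, X_4=(0)
t=4: X=(0), d=1 → -e1, X_5=(-1)
t=5: X=(-1), d=0 → +e1, X_6=(0)
t=6: X=(0), d=0 → +e1, X_7=(1)
t=7: X=(1), d=0 → +e1, X_8=(2)
t=8: X=(2), d=0 → +e1, X_9=(3)
t=9: X=(3), d=0 → +e1, X_10=(4)
t=10: X=(4), d=0 → +e1, X_11=(5)
t=11: X=(5), d=0 → +e1, X_12=(6)
t=12: X=(6), d=0 → +e1, X_13=(7)
t=13: X=(7), d=0 → +e1, X_14=(8)
t=14: X=(8), d=1 → -e1, X_15=(7)
t=15: X=(7), d=1 → -e1, X_16=(6)
t=16: X=(6), d=0 → +e1, X_17=(7)
t=17: X=(7), d=0 → +e1, X_18=(8)
t=18: X=(8), d=1 → -e1, X_19=(7)

10


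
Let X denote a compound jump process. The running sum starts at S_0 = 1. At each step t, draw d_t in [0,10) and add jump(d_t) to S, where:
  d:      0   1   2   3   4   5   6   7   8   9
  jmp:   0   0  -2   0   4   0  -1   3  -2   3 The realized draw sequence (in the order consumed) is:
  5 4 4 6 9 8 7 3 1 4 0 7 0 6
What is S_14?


18

t=0: S=1, d=5, jump=0, S_1=1
t=1: S=1, d=4, jump=4, S_2=5
t=2: S=5, d=4, jump=4, S_3=9
t=3: S=9, d=6, jump=-1, S_4=8
t=4: S=8, d=9, jump=3, S_5=11
t=5: S=11, d=8, jump=-2, S_6=9
t=6: S=9, d=7, jump=3, S_7=12
t=7: S=12, d=3, jump=0, S_8=12
t=8: S=12, d=1, jump=0, S_9=12
t=9: S=12, d=4, jump=4, S_10=16
t=10: S=16, d=0, jump=0, S_11=16
t=11: S=16, d=7, jump=3, S_12=19
t=12: S=19, d=0, jump=0, S_13=19
t=13: S=19, d=6, jump=-1, S_14=18


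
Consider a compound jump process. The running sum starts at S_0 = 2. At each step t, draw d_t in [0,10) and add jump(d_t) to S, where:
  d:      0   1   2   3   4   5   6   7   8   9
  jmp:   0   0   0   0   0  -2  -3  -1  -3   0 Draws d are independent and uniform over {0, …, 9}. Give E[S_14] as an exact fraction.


-53/5

Outcome values over d=0..9: [0, 0, 0, 0, 0, -2, -3, -1, -3, 0]
Σy = -9, Σy² = 23, M = 10
μ = -9/10 = -9/10,  σ² = 23/10 − (-9/10)² = 149/100
E[S_14] = 2 + 14·(-9/10) = -53/5


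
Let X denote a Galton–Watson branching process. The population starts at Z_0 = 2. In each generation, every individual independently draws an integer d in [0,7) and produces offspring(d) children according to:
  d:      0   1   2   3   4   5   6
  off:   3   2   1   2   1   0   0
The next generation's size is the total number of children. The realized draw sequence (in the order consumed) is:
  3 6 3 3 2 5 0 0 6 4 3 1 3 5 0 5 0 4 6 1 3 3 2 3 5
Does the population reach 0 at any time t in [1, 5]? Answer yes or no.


gen 0: Z_0=2, draws=[3, 6], offspring=[2, 0], Z_1=2
gen 1: Z_1=2, draws=[3, 3], offspring=[2, 2], Z_2=4
gen 2: Z_2=4, draws=[2, 5, 0, 0], offspring=[1, 0, 3, 3], Z_3=7
gen 3: Z_3=7, draws=[6, 4, 3, 1, 3, 5, 0], offspring=[0, 1, 2, 2, 2, 0, 3], Z_4=10
gen 4: Z_4=10, draws=[5, 0, 4, 6, 1, 3, 3, 2, 3, 5], offspring=[0, 3, 1, 0, 2, 2, 2, 1, 2, 0], Z_5=13

no


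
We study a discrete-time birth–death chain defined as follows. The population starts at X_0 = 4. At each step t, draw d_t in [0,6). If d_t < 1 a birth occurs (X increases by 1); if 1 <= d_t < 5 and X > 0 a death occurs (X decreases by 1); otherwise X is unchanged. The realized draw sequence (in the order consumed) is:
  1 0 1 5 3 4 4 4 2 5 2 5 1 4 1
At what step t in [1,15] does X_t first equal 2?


t=0: X=4, d=1 → death, X_1=3
t=1: X=3, d=0 → birth, X_2=4
t=2: X=4, d=1 → death, X_3=3
t=3: X=3, d=5 → hold, X_4=3
t=4: X=3, d=3 → death, X_5=2
t=5: X=2, d=4 → death, X_6=1
t=6: X=1, d=4 → death, X_7=0
t=7: X=0, d=4 → hold, X_8=0
t=8: X=0, d=2 → hold, X_9=0
t=9: X=0, d=5 → hold, X_10=0
t=10: X=0, d=2 → hold, X_11=0
t=11: X=0, d=5 → hold, X_12=0
t=12: X=0, d=1 → hold, X_13=0
t=13: X=0, d=4 → hold, X_14=0
t=14: X=0, d=1 → hold, X_15=0

5


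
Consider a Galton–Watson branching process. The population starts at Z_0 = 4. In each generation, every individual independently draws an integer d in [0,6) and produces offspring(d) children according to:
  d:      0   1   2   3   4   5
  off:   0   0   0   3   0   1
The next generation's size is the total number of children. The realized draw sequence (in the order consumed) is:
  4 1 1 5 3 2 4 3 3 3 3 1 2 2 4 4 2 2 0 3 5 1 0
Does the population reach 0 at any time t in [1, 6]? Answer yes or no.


gen 0: Z_0=4, draws=[4, 1, 1, 5], offspring=[0, 0, 0, 1], Z_1=1
gen 1: Z_1=1, draws=[3], offspring=[3], Z_2=3
gen 2: Z_2=3, draws=[2, 4, 3], offspring=[0, 0, 3], Z_3=3
gen 3: Z_3=3, draws=[3, 3, 3], offspring=[3, 3, 3], Z_4=9
gen 4: Z_4=9, draws=[1, 2, 2, 4, 4, 2, 2, 0, 3], offspring=[0, 0, 0, 0, 0, 0, 0, 0, 3], Z_5=3
gen 5: Z_5=3, draws=[5, 1, 0], offspring=[1, 0, 0], Z_6=1

no


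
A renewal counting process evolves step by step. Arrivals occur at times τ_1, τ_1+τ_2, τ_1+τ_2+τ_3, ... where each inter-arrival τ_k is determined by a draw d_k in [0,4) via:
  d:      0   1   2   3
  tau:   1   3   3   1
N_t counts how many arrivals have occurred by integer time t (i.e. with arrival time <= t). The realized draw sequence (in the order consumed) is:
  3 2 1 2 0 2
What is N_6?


draw d_1=3: τ_1=1, arrival time A_1=1
draw d_2=2: τ_2=3, arrival time A_2=4
draw d_3=1: τ_3=3, arrival time A_3=7
draw d_4=2: τ_4=3, arrival time A_4=10
draw d_5=0: τ_5=1, arrival time A_5=11
draw d_6=2: τ_6=3, arrival time A_6=14
N_t over t=0..6: 0:0 1:1 2:1 3:1 4:2 5:2 6:2

2


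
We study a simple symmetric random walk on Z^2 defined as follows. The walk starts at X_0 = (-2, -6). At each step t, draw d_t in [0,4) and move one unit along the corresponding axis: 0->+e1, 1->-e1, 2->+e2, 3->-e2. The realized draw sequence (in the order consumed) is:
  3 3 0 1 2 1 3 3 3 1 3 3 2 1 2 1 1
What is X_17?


(-7, -10)

t=0: X=(-2, -6), d=3 → -e2, X_1=(-2, -7)
t=1: X=(-2, -7), d=3 → -e2, X_2=(-2, -8)
t=2: X=(-2, -8), d=0 → +e1, X_3=(-1, -8)
t=3: X=(-1, -8), d=1 → -e1, X_4=(-2, -8)
t=4: X=(-2, -8), d=2 → +e2, X_5=(-2, -7)
t=5: X=(-2, -7), d=1 → -e1, X_6=(-3, -7)
t=6: X=(-3, -7), d=3 → -e2, X_7=(-3, -8)
t=7: X=(-3, -8), d=3 → -e2, X_8=(-3, -9)
t=8: X=(-3, -9), d=3 → -e2, X_9=(-3, -10)
t=9: X=(-3, -10), d=1 → -e1, X_10=(-4, -10)
t=10: X=(-4, -10), d=3 → -e2, X_11=(-4, -11)
t=11: X=(-4, -11), d=3 → -e2, X_12=(-4, -12)
t=12: X=(-4, -12), d=2 → +e2, X_13=(-4, -11)
t=13: X=(-4, -11), d=1 → -e1, X_14=(-5, -11)
t=14: X=(-5, -11), d=2 → +e2, X_15=(-5, -10)
t=15: X=(-5, -10), d=1 → -e1, X_16=(-6, -10)
t=16: X=(-6, -10), d=1 → -e1, X_17=(-7, -10)


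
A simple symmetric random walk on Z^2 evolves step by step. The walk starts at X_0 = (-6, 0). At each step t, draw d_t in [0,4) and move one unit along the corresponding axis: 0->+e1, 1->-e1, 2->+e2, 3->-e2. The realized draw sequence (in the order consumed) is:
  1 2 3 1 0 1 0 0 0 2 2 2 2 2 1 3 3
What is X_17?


t=0: X=(-6, 0), d=1 → -e1, X_1=(-7, 0)
t=1: X=(-7, 0), d=2 → +e2, X_2=(-7, 1)
t=2: X=(-7, 1), d=3 → -e2, X_3=(-7, 0)
t=3: X=(-7, 0), d=1 → -e1, X_4=(-8, 0)
t=4: X=(-8, 0), d=0 → +e1, X_5=(-7, 0)
t=5: X=(-7, 0), d=1 → -e1, X_6=(-8, 0)
t=6: X=(-8, 0), d=0 → +e1, X_7=(-7, 0)
t=7: X=(-7, 0), d=0 → +e1, X_8=(-6, 0)
t=8: X=(-6, 0), d=0 → +e1, X_9=(-5, 0)
t=9: X=(-5, 0), d=2 → +e2, X_10=(-5, 1)
t=10: X=(-5, 1), d=2 → +e2, X_11=(-5, 2)
t=11: X=(-5, 2), d=2 → +e2, X_12=(-5, 3)
t=12: X=(-5, 3), d=2 → +e2, X_13=(-5, 4)
t=13: X=(-5, 4), d=2 → +e2, X_14=(-5, 5)
t=14: X=(-5, 5), d=1 → -e1, X_15=(-6, 5)
t=15: X=(-6, 5), d=3 → -e2, X_16=(-6, 4)
t=16: X=(-6, 4), d=3 → -e2, X_17=(-6, 3)

(-6, 3)


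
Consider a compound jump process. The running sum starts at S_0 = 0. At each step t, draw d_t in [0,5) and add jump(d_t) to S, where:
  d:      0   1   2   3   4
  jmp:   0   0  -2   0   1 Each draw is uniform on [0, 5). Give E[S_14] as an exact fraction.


Outcome values over d=0..4: [0, 0, -2, 0, 1]
Σy = -1, Σy² = 5, M = 5
μ = -1/5 = -1/5,  σ² = 5/5 − (-1/5)² = 24/25
E[S_14] = 0 + 14·(-1/5) = -14/5

-14/5


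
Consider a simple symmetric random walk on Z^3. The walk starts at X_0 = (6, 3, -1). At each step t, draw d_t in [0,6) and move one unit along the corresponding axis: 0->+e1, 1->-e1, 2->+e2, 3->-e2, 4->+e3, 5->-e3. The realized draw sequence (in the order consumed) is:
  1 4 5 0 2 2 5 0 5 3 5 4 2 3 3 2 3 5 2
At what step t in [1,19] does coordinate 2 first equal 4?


5

t=0: X=(6, 3, -1), d=1 → -e1, X_1=(5, 3, -1)
t=1: X=(5, 3, -1), d=4 → +e3, X_2=(5, 3, 0)
t=2: X=(5, 3, 0), d=5 → -e3, X_3=(5, 3, -1)
t=3: X=(5, 3, -1), d=0 → +e1, X_4=(6, 3, -1)
t=4: X=(6, 3, -1), d=2 → +e2, X_5=(6, 4, -1)
t=5: X=(6, 4, -1), d=2 → +e2, X_6=(6, 5, -1)
t=6: X=(6, 5, -1), d=5 → -e3, X_7=(6, 5, -2)
t=7: X=(6, 5, -2), d=0 → +e1, X_8=(7, 5, -2)
t=8: X=(7, 5, -2), d=5 → -e3, X_9=(7, 5, -3)
t=9: X=(7, 5, -3), d=3 → -e2, X_10=(7, 4, -3)
t=10: X=(7, 4, -3), d=5 → -e3, X_11=(7, 4, -4)
t=11: X=(7, 4, -4), d=4 → +e3, X_12=(7, 4, -3)
t=12: X=(7, 4, -3), d=2 → +e2, X_13=(7, 5, -3)
t=13: X=(7, 5, -3), d=3 → -e2, X_14=(7, 4, -3)
t=14: X=(7, 4, -3), d=3 → -e2, X_15=(7, 3, -3)
t=15: X=(7, 3, -3), d=2 → +e2, X_16=(7, 4, -3)
t=16: X=(7, 4, -3), d=3 → -e2, X_17=(7, 3, -3)
t=17: X=(7, 3, -3), d=5 → -e3, X_18=(7, 3, -4)
t=18: X=(7, 3, -4), d=2 → +e2, X_19=(7, 4, -4)


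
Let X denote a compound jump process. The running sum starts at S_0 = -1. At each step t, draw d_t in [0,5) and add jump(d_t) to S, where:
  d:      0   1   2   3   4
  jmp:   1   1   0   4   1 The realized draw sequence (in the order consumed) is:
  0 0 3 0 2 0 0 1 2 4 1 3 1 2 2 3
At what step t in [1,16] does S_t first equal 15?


t=0: S=-1, d=0, jump=1, S_1=0
t=1: S=0, d=0, jump=1, S_2=1
t=2: S=1, d=3, jump=4, S_3=5
t=3: S=5, d=0, jump=1, S_4=6
t=4: S=6, d=2, jump=0, S_5=6
t=5: S=6, d=0, jump=1, S_6=7
t=6: S=7, d=0, jump=1, S_7=8
t=7: S=8, d=1, jump=1, S_8=9
t=8: S=9, d=2, jump=0, S_9=9
t=9: S=9, d=4, jump=1, S_10=10
t=10: S=10, d=1, jump=1, S_11=11
t=11: S=11, d=3, jump=4, S_12=15
t=12: S=15, d=1, jump=1, S_13=16
t=13: S=16, d=2, jump=0, S_14=16
t=14: S=16, d=2, jump=0, S_15=16
t=15: S=16, d=3, jump=4, S_16=20

12


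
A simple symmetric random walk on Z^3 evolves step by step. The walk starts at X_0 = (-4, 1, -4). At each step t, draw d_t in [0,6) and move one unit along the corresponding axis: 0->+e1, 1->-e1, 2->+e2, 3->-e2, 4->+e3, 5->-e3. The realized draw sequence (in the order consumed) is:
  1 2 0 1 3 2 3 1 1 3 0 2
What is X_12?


t=0: X=(-4, 1, -4), d=1 → -e1, X_1=(-5, 1, -4)
t=1: X=(-5, 1, -4), d=2 → +e2, X_2=(-5, 2, -4)
t=2: X=(-5, 2, -4), d=0 → +e1, X_3=(-4, 2, -4)
t=3: X=(-4, 2, -4), d=1 → -e1, X_4=(-5, 2, -4)
t=4: X=(-5, 2, -4), d=3 → -e2, X_5=(-5, 1, -4)
t=5: X=(-5, 1, -4), d=2 → +e2, X_6=(-5, 2, -4)
t=6: X=(-5, 2, -4), d=3 → -e2, X_7=(-5, 1, -4)
t=7: X=(-5, 1, -4), d=1 → -e1, X_8=(-6, 1, -4)
t=8: X=(-6, 1, -4), d=1 → -e1, X_9=(-7, 1, -4)
t=9: X=(-7, 1, -4), d=3 → -e2, X_10=(-7, 0, -4)
t=10: X=(-7, 0, -4), d=0 → +e1, X_11=(-6, 0, -4)
t=11: X=(-6, 0, -4), d=2 → +e2, X_12=(-6, 1, -4)

(-6, 1, -4)


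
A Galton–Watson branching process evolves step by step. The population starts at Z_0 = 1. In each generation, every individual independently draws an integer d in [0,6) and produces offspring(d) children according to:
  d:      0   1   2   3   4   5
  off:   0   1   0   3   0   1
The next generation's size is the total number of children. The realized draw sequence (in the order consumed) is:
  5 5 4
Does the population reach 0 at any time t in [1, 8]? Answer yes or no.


yes

gen 0: Z_0=1, draws=[5], offspring=[1], Z_1=1
gen 1: Z_1=1, draws=[5], offspring=[1], Z_2=1
gen 2: Z_2=1, draws=[4], offspring=[0], Z_3=0
gen 3: Z_3=0, draws=[], offspring=[], Z_4=0
gen 4: Z_4=0, draws=[], offspring=[], Z_5=0
gen 5: Z_5=0, draws=[], offspring=[], Z_6=0
gen 6: Z_6=0, draws=[], offspring=[], Z_7=0
gen 7: Z_7=0, draws=[], offspring=[], Z_8=0


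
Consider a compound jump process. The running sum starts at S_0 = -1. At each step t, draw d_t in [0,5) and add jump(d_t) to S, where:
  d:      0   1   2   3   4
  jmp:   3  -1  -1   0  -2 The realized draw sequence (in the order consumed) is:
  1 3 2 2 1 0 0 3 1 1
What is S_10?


t=0: S=-1, d=1, jump=-1, S_1=-2
t=1: S=-2, d=3, jump=0, S_2=-2
t=2: S=-2, d=2, jump=-1, S_3=-3
t=3: S=-3, d=2, jump=-1, S_4=-4
t=4: S=-4, d=1, jump=-1, S_5=-5
t=5: S=-5, d=0, jump=3, S_6=-2
t=6: S=-2, d=0, jump=3, S_7=1
t=7: S=1, d=3, jump=0, S_8=1
t=8: S=1, d=1, jump=-1, S_9=0
t=9: S=0, d=1, jump=-1, S_10=-1

-1


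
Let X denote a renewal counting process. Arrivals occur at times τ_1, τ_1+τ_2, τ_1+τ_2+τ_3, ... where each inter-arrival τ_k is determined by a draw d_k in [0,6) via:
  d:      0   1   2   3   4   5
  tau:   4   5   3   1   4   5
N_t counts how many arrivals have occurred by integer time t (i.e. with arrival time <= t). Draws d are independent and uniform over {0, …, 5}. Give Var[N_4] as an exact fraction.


Inter-arrival values over d=0..5: [4, 5, 3, 1, 4, 5]
Each d has probability 1/6, so the pmf of τ is: f(1) = 1/6, f(3) = 1/6, f(4) = 1/3, f(5) = 1/3
Let p_n(j) = P(N_n = j), with p_0 = [1]. Condition on τ_1: p_n(0) = P(τ > n), and for j >= 1, p_n(j) = Σ_{k<=n} f(k)·p_{n−k}(j−1)
p_1 = [5/6, 1/6]  (j = 0..1)
p_2 = [5/6, 5/36, 1/36]  (j = 0..2)
p_3 = [2/3, 11/36, 5/216, 1/216]  (j = 0..3)
p_4 = [1/3, 7/12, 17/216, 5/1296, 1/1296]  (j = 0..4)
E[N_4] = Σ j·p_4(j) = 979/1296;  E[N_4²] = Σ j²·p_4(j) = 1225/1296
Var[N_4] = 1225/1296 − (979/1296)² = 629159/1679616

629159/1679616


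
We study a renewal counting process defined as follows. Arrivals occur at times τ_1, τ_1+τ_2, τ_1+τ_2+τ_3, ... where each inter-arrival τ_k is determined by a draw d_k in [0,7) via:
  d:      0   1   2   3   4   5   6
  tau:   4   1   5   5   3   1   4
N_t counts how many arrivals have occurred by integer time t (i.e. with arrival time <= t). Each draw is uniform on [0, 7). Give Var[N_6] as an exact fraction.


Inter-arrival values over d=0..6: [4, 1, 5, 5, 3, 1, 4]
Each d has probability 1/7, so the pmf of τ is: f(1) = 2/7, f(3) = 1/7, f(4) = 2/7, f(5) = 2/7
Let p_n(j) = P(N_n = j), with p_0 = [1]. Condition on τ_1: p_n(0) = P(τ > n), and for j >= 1, p_n(j) = Σ_{k<=n} f(k)·p_{n−k}(j−1)
p_1 = [5/7, 2/7]  (j = 0..1)
p_2 = [5/7, 10/49, 4/49]  (j = 0..2)
p_3 = [4/7, 17/49, 20/343, 8/343]  (j = 0..3)
p_4 = [2/7, 27/49, 48/343, 40/2401, 16/2401]  (j = 0..4)
p_5 = [0, 33/49, 92/343, 124/2401, 80/16807, 32/16807]  (j = 0..5)
p_6 = [0, 24/49, 131/343, 260/2401, 304/16807, 160/117649, 64/117649]  (j = 0..6)
E[N_6] = Σ j·p_6(j) = 195406/117649;  E[N_6²] = Σ j²·p_6(j) = 392368/117649
Var[N_6] = 392368/117649 − (195406/117649)² = 7978197996/13841287201

7978197996/13841287201


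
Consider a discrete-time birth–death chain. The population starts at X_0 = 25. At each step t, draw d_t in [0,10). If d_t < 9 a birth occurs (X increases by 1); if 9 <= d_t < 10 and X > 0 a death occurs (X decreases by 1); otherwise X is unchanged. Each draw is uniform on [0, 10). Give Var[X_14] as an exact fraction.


126/25

X can drop by at most 1 per step and X_0 = 25 > T = 14, so X_t >= 25 − t >= 11 > 0 for every t <= 14: the floor at 0 (the 'and X > 0' condition) never binds. Hence X_14 = X_0 + Σ_{t<14} Y_t with i.i.d. increments Y_t = y(d_t) ∈ {+1, −1, 0}.
Outcome values over d=0..9: [1, 1, 1, 1, 1, 1, 1, 1, 1, -1]
Σy = 8, Σy² = 10, M = 10
μ = 8/10 = 4/5,  σ² = 10/10 − (4/5)² = 9/25
Independent increments: Var[X_14] = 14·σ² = 14·(9/25) = 126/25


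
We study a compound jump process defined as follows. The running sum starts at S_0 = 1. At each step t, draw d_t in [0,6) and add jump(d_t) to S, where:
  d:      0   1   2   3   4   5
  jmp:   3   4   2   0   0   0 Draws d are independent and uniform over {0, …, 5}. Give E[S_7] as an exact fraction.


Outcome values over d=0..5: [3, 4, 2, 0, 0, 0]
Σy = 9, Σy² = 29, M = 6
μ = 9/6 = 3/2,  σ² = 29/6 − (3/2)² = 31/12
E[S_7] = 1 + 7·(3/2) = 23/2

23/2


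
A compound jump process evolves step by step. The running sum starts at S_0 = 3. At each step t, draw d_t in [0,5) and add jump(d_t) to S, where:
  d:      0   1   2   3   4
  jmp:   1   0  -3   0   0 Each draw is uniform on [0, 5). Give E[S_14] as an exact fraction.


-13/5

Outcome values over d=0..4: [1, 0, -3, 0, 0]
Σy = -2, Σy² = 10, M = 5
μ = -2/5 = -2/5,  σ² = 10/5 − (-2/5)² = 46/25
E[S_14] = 3 + 14·(-2/5) = -13/5


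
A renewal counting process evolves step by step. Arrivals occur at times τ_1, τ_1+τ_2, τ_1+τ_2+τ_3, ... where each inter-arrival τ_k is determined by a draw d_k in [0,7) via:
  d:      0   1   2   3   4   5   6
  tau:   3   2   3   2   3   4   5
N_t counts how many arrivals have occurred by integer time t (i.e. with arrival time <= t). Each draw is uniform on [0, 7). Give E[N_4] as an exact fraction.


Inter-arrival values over d=0..6: [3, 2, 3, 2, 3, 4, 5]
Each d has probability 1/7, so the pmf of τ is: f(2) = 2/7, f(3) = 3/7, f(4) = 1/7, f(5) = 1/7
Renewal equation for m(n) = E[N_n]: condition on τ_1 = k (if k <= n, one arrival plus a fresh copy on the remaining n−k steps): m(n) = F(n) + Σ_{k<=n} f(k)·m(n−k), where F(n) = P(τ <= n) and m(0) = 0
m(1) = F(1) = 0
m(2) = F(2) = 2/7
m(3) = F(3) = 5/7
m(4) = F(4) + f(2)·m(2) = 6/7 + 2/7·2/7 = 46/49
E[N_4] = m(4) = 46/49

46/49


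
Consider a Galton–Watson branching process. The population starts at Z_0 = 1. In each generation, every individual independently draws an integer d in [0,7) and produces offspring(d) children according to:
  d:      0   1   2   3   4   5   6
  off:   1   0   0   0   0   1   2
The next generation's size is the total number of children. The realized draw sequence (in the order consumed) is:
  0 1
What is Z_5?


gen 0: Z_0=1, draws=[0], offspring=[1], Z_1=1
gen 1: Z_1=1, draws=[1], offspring=[0], Z_2=0
gen 2: Z_2=0, draws=[], offspring=[], Z_3=0
gen 3: Z_3=0, draws=[], offspring=[], Z_4=0
gen 4: Z_4=0, draws=[], offspring=[], Z_5=0

0


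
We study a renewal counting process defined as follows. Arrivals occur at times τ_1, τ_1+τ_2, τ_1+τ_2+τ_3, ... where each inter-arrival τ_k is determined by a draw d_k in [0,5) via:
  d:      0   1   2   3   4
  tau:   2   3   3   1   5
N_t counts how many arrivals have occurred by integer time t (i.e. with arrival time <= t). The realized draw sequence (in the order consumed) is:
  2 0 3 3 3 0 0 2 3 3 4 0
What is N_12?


7

draw d_1=2: τ_1=3, arrival time A_1=3
draw d_2=0: τ_2=2, arrival time A_2=5
draw d_3=3: τ_3=1, arrival time A_3=6
draw d_4=3: τ_4=1, arrival time A_4=7
draw d_5=3: τ_5=1, arrival time A_5=8
draw d_6=0: τ_6=2, arrival time A_6=10
draw d_7=0: τ_7=2, arrival time A_7=12
draw d_8=2: τ_8=3, arrival time A_8=15
draw d_9=3: τ_9=1, arrival time A_9=16
draw d_10=3: τ_10=1, arrival time A_10=17
draw d_11=4: τ_11=5, arrival time A_11=22
draw d_12=0: τ_12=2, arrival time A_12=24
N_t over t=0..12: 0:0 1:0 2:0 3:1 4:1 5:2 6:3 7:4 8:5 9:5 10:6 11:6 12:7


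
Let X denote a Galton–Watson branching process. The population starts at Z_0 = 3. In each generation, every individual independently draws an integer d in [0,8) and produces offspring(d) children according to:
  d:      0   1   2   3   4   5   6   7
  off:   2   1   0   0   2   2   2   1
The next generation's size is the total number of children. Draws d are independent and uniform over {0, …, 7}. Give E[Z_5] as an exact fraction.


9375/1024

Outcome values over d=0..7: [2, 1, 0, 0, 2, 2, 2, 1]
Σy = 10, Σy² = 18, M = 8
μ = 10/8 = 5/4,  σ² = 18/8 − (5/4)² = 11/16
E[Z_0] = 3
E[Z_1] = 5/4·E[Z_0] = 15/4
E[Z_2] = 5/4·E[Z_1] = 75/16
E[Z_3] = 5/4·E[Z_2] = 375/64
E[Z_4] = 5/4·E[Z_3] = 1875/256
E[Z_5] = 5/4·E[Z_4] = 9375/1024


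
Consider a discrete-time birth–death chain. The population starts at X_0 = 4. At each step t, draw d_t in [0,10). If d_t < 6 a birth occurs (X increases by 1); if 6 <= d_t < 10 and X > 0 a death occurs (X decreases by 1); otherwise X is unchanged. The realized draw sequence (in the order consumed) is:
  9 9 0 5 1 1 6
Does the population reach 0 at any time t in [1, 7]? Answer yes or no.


no

t=0: X=4, d=9 → death, X_1=3
t=1: X=3, d=9 → death, X_2=2
t=2: X=2, d=0 → birth, X_3=3
t=3: X=3, d=5 → birth, X_4=4
t=4: X=4, d=1 → birth, X_5=5
t=5: X=5, d=1 → birth, X_6=6
t=6: X=6, d=6 → death, X_7=5


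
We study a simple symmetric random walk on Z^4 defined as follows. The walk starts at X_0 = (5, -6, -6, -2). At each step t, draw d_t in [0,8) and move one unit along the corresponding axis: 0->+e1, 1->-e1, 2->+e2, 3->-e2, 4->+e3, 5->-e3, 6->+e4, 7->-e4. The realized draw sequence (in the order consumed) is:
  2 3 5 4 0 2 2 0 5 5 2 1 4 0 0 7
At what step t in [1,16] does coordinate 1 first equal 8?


t=0: X=(5, -6, -6, -2), d=2 → +e2, X_1=(5, -5, -6, -2)
t=1: X=(5, -5, -6, -2), d=3 → -e2, X_2=(5, -6, -6, -2)
t=2: X=(5, -6, -6, -2), d=5 → -e3, X_3=(5, -6, -7, -2)
t=3: X=(5, -6, -7, -2), d=4 → +e3, X_4=(5, -6, -6, -2)
t=4: X=(5, -6, -6, -2), d=0 → +e1, X_5=(6, -6, -6, -2)
t=5: X=(6, -6, -6, -2), d=2 → +e2, X_6=(6, -5, -6, -2)
t=6: X=(6, -5, -6, -2), d=2 → +e2, X_7=(6, -4, -6, -2)
t=7: X=(6, -4, -6, -2), d=0 → +e1, X_8=(7, -4, -6, -2)
t=8: X=(7, -4, -6, -2), d=5 → -e3, X_9=(7, -4, -7, -2)
t=9: X=(7, -4, -7, -2), d=5 → -e3, X_10=(7, -4, -8, -2)
t=10: X=(7, -4, -8, -2), d=2 → +e2, X_11=(7, -3, -8, -2)
t=11: X=(7, -3, -8, -2), d=1 → -e1, X_12=(6, -3, -8, -2)
t=12: X=(6, -3, -8, -2), d=4 → +e3, X_13=(6, -3, -7, -2)
t=13: X=(6, -3, -7, -2), d=0 → +e1, X_14=(7, -3, -7, -2)
t=14: X=(7, -3, -7, -2), d=0 → +e1, X_15=(8, -3, -7, -2)
t=15: X=(8, -3, -7, -2), d=7 → -e4, X_16=(8, -3, -7, -3)

15


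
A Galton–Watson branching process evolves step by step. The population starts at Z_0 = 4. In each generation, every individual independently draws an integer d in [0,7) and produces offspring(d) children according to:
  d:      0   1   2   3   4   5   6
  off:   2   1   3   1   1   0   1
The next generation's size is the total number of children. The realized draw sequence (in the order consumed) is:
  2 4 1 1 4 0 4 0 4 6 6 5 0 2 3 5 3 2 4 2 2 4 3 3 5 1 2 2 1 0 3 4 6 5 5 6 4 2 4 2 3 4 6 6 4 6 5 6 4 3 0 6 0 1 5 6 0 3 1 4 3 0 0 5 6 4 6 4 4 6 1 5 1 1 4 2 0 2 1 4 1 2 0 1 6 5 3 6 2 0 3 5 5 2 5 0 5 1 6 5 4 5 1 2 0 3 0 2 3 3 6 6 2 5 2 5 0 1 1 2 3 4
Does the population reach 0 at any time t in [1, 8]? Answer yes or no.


no

gen 0: Z_0=4, draws=[2, 4, 1, 1], offspring=[3, 1, 1, 1], Z_1=6
gen 1: Z_1=6, draws=[4, 0, 4, 0, 4, 6], offspring=[1, 2, 1, 2, 1, 1], Z_2=8
gen 2: Z_2=8, draws=[6, 5, 0, 2, 3, 5, 3, 2], offspring=[1, 0, 2, 3, 1, 0, 1, 3], Z_3=11
gen 3: Z_3=11, draws=[4, 2, 2, 4, 3, 3, 5, 1, 2, 2, 1], offspring=[1, 3, 3, 1, 1, 1, 0, 1, 3, 3, 1], Z_4=18
gen 4: Z_4=18, draws=[0, 3, 4, 6, 5, 5, 6, 4, 2, 4, 2, 3, 4, 6, 6, 4, 6, 5], offspring=[2, 1, 1, 1, 0, 0, 1, 1, 3, 1, 3, 1, 1, 1, 1, 1, 1, 0], Z_5=20
gen 5: Z_5=20, draws=[6, 4, 3, 0, 6, 0, 1, 5, 6, 0, 3, 1, 4, 3, 0, 0, 5, 6, 4, 6], offspring=[1, 1, 1, 2, 1, 2, 1, 0, 1, 2, 1, 1, 1, 1, 2, 2, 0, 1, 1, 1], Z_6=23
gen 6: Z_6=23, draws=[4, 4, 6, 1, 5, 1, 1, 4, 2, 0, 2, 1, 4, 1, 2, 0, 1, 6, 5, 3, 6, 2, 0], offspring=[1, 1, 1, 1, 0, 1, 1, 1, 3, 2, 3, 1, 1, 1, 3, 2, 1, 1, 0, 1, 1, 3, 2], Z_7=32
gen 7: Z_7=32, draws=[3, 5, 5, 2, 5, 0, 5, 1, 6, 5, 4, 5, 1, 2, 0, 3, 0, 2, 3, 3, 6, 6, 2, 5, 2, 5, 0, 1, 1, 2, 3, 4], offspring=[1, 0, 0, 3, 0, 2, 0, 1, 1, 0, 1, 0, 1, 3, 2, 1, 2, 3, 1, 1, 1, 1, 3, 0, 3, 0, 2, 1, 1, 3, 1, 1], Z_8=40


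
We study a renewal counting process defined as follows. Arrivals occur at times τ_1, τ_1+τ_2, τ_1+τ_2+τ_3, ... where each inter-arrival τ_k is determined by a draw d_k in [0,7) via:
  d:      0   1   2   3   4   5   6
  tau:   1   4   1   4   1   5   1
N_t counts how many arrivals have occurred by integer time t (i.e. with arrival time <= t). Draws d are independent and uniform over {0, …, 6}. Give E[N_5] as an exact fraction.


Inter-arrival values over d=0..6: [1, 4, 1, 4, 1, 5, 1]
Each d has probability 1/7, so the pmf of τ is: f(1) = 4/7, f(4) = 2/7, f(5) = 1/7
Renewal equation for m(n) = E[N_n]: condition on τ_1 = k (if k <= n, one arrival plus a fresh copy on the remaining n−k steps): m(n) = F(n) + Σ_{k<=n} f(k)·m(n−k), where F(n) = P(τ <= n) and m(0) = 0
m(1) = F(1) = 4/7
m(2) = F(2) + f(1)·m(1) = 4/7 + 4/7·4/7 = 44/49
m(3) = F(3) + f(1)·m(2) = 4/7 + 4/7·44/49 = 372/343
m(4) = F(4) + f(1)·m(3) = 6/7 + 4/7·372/343 = 3546/2401
m(5) = F(5) + f(1)·m(4) + f(4)·m(1) = 1 + 4/7·3546/2401 + 2/7·4/7 = 33735/16807
E[N_5] = m(5) = 33735/16807

33735/16807


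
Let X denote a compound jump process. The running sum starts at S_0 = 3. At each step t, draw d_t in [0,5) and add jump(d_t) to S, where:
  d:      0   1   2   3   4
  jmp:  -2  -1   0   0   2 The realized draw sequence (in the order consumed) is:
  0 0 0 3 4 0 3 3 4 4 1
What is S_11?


t=0: S=3, d=0, jump=-2, S_1=1
t=1: S=1, d=0, jump=-2, S_2=-1
t=2: S=-1, d=0, jump=-2, S_3=-3
t=3: S=-3, d=3, jump=0, S_4=-3
t=4: S=-3, d=4, jump=2, S_5=-1
t=5: S=-1, d=0, jump=-2, S_6=-3
t=6: S=-3, d=3, jump=0, S_7=-3
t=7: S=-3, d=3, jump=0, S_8=-3
t=8: S=-3, d=4, jump=2, S_9=-1
t=9: S=-1, d=4, jump=2, S_10=1
t=10: S=1, d=1, jump=-1, S_11=0

0
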